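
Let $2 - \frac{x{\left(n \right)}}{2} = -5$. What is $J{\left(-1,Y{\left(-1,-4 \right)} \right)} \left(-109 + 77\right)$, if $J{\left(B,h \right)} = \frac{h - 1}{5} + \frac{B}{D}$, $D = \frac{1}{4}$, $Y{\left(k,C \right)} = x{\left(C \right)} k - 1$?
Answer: $\frac{1152}{5} \approx 230.4$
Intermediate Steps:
$x{\left(n \right)} = 14$ ($x{\left(n \right)} = 4 - -10 = 4 + 10 = 14$)
$Y{\left(k,C \right)} = -1 + 14 k$ ($Y{\left(k,C \right)} = 14 k - 1 = -1 + 14 k$)
$D = \frac{1}{4} \approx 0.25$
$J{\left(B,h \right)} = - \frac{1}{5} + 4 B + \frac{h}{5}$ ($J{\left(B,h \right)} = \frac{h - 1}{5} + B \frac{1}{\frac{1}{4}} = \left(-1 + h\right) \frac{1}{5} + B 4 = \left(- \frac{1}{5} + \frac{h}{5}\right) + 4 B = - \frac{1}{5} + 4 B + \frac{h}{5}$)
$J{\left(-1,Y{\left(-1,-4 \right)} \right)} \left(-109 + 77\right) = \left(- \frac{1}{5} + 4 \left(-1\right) + \frac{-1 + 14 \left(-1\right)}{5}\right) \left(-109 + 77\right) = \left(- \frac{1}{5} - 4 + \frac{-1 - 14}{5}\right) \left(-32\right) = \left(- \frac{1}{5} - 4 + \frac{1}{5} \left(-15\right)\right) \left(-32\right) = \left(- \frac{1}{5} - 4 - 3\right) \left(-32\right) = \left(- \frac{36}{5}\right) \left(-32\right) = \frac{1152}{5}$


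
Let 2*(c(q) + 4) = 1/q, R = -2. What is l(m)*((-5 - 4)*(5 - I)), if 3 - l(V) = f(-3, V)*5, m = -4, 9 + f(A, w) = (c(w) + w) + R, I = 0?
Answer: -35505/8 ≈ -4438.1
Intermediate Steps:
c(q) = -4 + 1/(2*q)
f(A, w) = -15 + w + 1/(2*w) (f(A, w) = -9 + (((-4 + 1/(2*w)) + w) - 2) = -9 + ((-4 + w + 1/(2*w)) - 2) = -9 + (-6 + w + 1/(2*w)) = -15 + w + 1/(2*w))
l(V) = 78 - 5*V - 5/(2*V) (l(V) = 3 - (-15 + V + 1/(2*V))*5 = 3 - (-75 + 5*V + 5/(2*V)) = 3 + (75 - 5*V - 5/(2*V)) = 78 - 5*V - 5/(2*V))
l(m)*((-5 - 4)*(5 - I)) = (78 - 5*(-4) - 5/2/(-4))*((-5 - 4)*(5 - 1*0)) = (78 + 20 - 5/2*(-¼))*(-9*(5 + 0)) = (78 + 20 + 5/8)*(-9*5) = (789/8)*(-45) = -35505/8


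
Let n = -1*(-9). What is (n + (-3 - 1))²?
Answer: 25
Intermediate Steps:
n = 9
(n + (-3 - 1))² = (9 + (-3 - 1))² = (9 - 4)² = 5² = 25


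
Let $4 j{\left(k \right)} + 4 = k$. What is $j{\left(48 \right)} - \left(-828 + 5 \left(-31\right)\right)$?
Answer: $994$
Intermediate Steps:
$j{\left(k \right)} = -1 + \frac{k}{4}$
$j{\left(48 \right)} - \left(-828 + 5 \left(-31\right)\right) = \left(-1 + \frac{1}{4} \cdot 48\right) - \left(-828 + 5 \left(-31\right)\right) = \left(-1 + 12\right) - \left(-828 - 155\right) = 11 - -983 = 11 + 983 = 994$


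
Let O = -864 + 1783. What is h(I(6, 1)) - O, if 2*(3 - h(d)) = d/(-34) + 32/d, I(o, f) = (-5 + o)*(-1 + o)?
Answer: -312503/340 ≈ -919.13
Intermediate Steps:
I(o, f) = (-1 + o)*(-5 + o)
O = 919
h(d) = 3 - 16/d + d/68 (h(d) = 3 - (d/(-34) + 32/d)/2 = 3 - (d*(-1/34) + 32/d)/2 = 3 - (-d/34 + 32/d)/2 = 3 - (32/d - d/34)/2 = 3 + (-16/d + d/68) = 3 - 16/d + d/68)
h(I(6, 1)) - O = (3 - 16/(5 + 6**2 - 6*6) + (5 + 6**2 - 6*6)/68) - 1*919 = (3 - 16/(5 + 36 - 36) + (5 + 36 - 36)/68) - 919 = (3 - 16/5 + (1/68)*5) - 919 = (3 - 16*1/5 + 5/68) - 919 = (3 - 16/5 + 5/68) - 919 = -43/340 - 919 = -312503/340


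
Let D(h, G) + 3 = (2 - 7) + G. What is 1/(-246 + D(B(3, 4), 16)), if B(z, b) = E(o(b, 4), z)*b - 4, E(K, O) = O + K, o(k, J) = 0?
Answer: -1/238 ≈ -0.0042017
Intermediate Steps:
E(K, O) = K + O
B(z, b) = -4 + b*z (B(z, b) = (0 + z)*b - 4 = z*b - 4 = b*z - 4 = -4 + b*z)
D(h, G) = -8 + G (D(h, G) = -3 + ((2 - 7) + G) = -3 + (-5 + G) = -8 + G)
1/(-246 + D(B(3, 4), 16)) = 1/(-246 + (-8 + 16)) = 1/(-246 + 8) = 1/(-238) = -1/238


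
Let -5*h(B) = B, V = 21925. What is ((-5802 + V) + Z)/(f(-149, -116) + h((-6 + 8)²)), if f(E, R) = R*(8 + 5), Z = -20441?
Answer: 10795/3772 ≈ 2.8619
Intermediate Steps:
h(B) = -B/5
f(E, R) = 13*R (f(E, R) = R*13 = 13*R)
((-5802 + V) + Z)/(f(-149, -116) + h((-6 + 8)²)) = ((-5802 + 21925) - 20441)/(13*(-116) - (-6 + 8)²/5) = (16123 - 20441)/(-1508 - ⅕*2²) = -4318/(-1508 - ⅕*4) = -4318/(-1508 - ⅘) = -4318/(-7544/5) = -4318*(-5/7544) = 10795/3772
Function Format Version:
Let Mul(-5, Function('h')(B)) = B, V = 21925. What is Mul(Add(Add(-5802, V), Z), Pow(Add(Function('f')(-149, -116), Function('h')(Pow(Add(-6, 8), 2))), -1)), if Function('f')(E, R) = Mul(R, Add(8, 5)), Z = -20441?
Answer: Rational(10795, 3772) ≈ 2.8619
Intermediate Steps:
Function('h')(B) = Mul(Rational(-1, 5), B)
Function('f')(E, R) = Mul(13, R) (Function('f')(E, R) = Mul(R, 13) = Mul(13, R))
Mul(Add(Add(-5802, V), Z), Pow(Add(Function('f')(-149, -116), Function('h')(Pow(Add(-6, 8), 2))), -1)) = Mul(Add(Add(-5802, 21925), -20441), Pow(Add(Mul(13, -116), Mul(Rational(-1, 5), Pow(Add(-6, 8), 2))), -1)) = Mul(Add(16123, -20441), Pow(Add(-1508, Mul(Rational(-1, 5), Pow(2, 2))), -1)) = Mul(-4318, Pow(Add(-1508, Mul(Rational(-1, 5), 4)), -1)) = Mul(-4318, Pow(Add(-1508, Rational(-4, 5)), -1)) = Mul(-4318, Pow(Rational(-7544, 5), -1)) = Mul(-4318, Rational(-5, 7544)) = Rational(10795, 3772)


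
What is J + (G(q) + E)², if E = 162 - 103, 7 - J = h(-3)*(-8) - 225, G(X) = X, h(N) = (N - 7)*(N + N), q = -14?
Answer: 2737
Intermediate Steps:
h(N) = 2*N*(-7 + N) (h(N) = (-7 + N)*(2*N) = 2*N*(-7 + N))
J = 712 (J = 7 - ((2*(-3)*(-7 - 3))*(-8) - 225) = 7 - ((2*(-3)*(-10))*(-8) - 225) = 7 - (60*(-8) - 225) = 7 - (-480 - 225) = 7 - 1*(-705) = 7 + 705 = 712)
E = 59
J + (G(q) + E)² = 712 + (-14 + 59)² = 712 + 45² = 712 + 2025 = 2737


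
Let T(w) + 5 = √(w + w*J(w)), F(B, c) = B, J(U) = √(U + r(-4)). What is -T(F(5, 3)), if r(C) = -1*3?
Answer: 5 - √(5 + 5*√2) ≈ 1.5257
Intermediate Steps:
r(C) = -3
J(U) = √(-3 + U) (J(U) = √(U - 3) = √(-3 + U))
T(w) = -5 + √(w + w*√(-3 + w))
-T(F(5, 3)) = -(-5 + √(5*(1 + √(-3 + 5)))) = -(-5 + √(5*(1 + √2))) = -(-5 + √(5 + 5*√2)) = 5 - √(5 + 5*√2)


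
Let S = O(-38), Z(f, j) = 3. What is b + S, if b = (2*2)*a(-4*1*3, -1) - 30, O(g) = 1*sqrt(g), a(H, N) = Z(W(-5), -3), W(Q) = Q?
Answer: -18 + I*sqrt(38) ≈ -18.0 + 6.1644*I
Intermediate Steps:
a(H, N) = 3
O(g) = sqrt(g)
S = I*sqrt(38) (S = sqrt(-38) = I*sqrt(38) ≈ 6.1644*I)
b = -18 (b = (2*2)*3 - 30 = 4*3 - 30 = 12 - 30 = -18)
b + S = -18 + I*sqrt(38)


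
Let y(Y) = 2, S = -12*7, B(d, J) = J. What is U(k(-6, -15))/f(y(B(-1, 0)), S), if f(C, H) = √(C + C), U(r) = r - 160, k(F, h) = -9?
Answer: -169/2 ≈ -84.500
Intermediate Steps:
U(r) = -160 + r
S = -84
f(C, H) = √2*√C (f(C, H) = √(2*C) = √2*√C)
U(k(-6, -15))/f(y(B(-1, 0)), S) = (-160 - 9)/((√2*√2)) = -169/2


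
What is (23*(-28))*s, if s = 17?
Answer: -10948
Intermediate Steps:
(23*(-28))*s = (23*(-28))*17 = -644*17 = -10948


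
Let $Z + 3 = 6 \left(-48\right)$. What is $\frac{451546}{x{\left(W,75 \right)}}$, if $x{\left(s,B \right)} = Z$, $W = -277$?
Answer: $- \frac{451546}{291} \approx -1551.7$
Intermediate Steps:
$Z = -291$ ($Z = -3 + 6 \left(-48\right) = -3 - 288 = -291$)
$x{\left(s,B \right)} = -291$
$\frac{451546}{x{\left(W,75 \right)}} = \frac{451546}{-291} = 451546 \left(- \frac{1}{291}\right) = - \frac{451546}{291}$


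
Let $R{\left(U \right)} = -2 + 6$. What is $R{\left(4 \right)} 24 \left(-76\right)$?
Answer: $-7296$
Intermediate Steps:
$R{\left(U \right)} = 4$
$R{\left(4 \right)} 24 \left(-76\right) = 4 \cdot 24 \left(-76\right) = 96 \left(-76\right) = -7296$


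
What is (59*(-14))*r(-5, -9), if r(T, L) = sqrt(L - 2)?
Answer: -826*I*sqrt(11) ≈ -2739.5*I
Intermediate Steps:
r(T, L) = sqrt(-2 + L)
(59*(-14))*r(-5, -9) = (59*(-14))*sqrt(-2 - 9) = -826*I*sqrt(11)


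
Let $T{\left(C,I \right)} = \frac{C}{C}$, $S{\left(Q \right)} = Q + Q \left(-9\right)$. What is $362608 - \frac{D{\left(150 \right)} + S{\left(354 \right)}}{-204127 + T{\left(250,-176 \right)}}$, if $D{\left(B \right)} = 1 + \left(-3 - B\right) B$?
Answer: $\frac{74017694827}{204126} \approx 3.6261 \cdot 10^{5}$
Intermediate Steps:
$D{\left(B \right)} = 1 + B \left(-3 - B\right)$
$S{\left(Q \right)} = - 8 Q$ ($S{\left(Q \right)} = Q - 9 Q = - 8 Q$)
$T{\left(C,I \right)} = 1$
$362608 - \frac{D{\left(150 \right)} + S{\left(354 \right)}}{-204127 + T{\left(250,-176 \right)}} = 362608 - \frac{\left(1 - 150^{2} - 450\right) - 2832}{-204127 + 1} = 362608 - \frac{\left(1 - 22500 - 450\right) - 2832}{-204126} = 362608 - \left(\left(1 - 22500 - 450\right) - 2832\right) \left(- \frac{1}{204126}\right) = 362608 - \left(-22949 - 2832\right) \left(- \frac{1}{204126}\right) = 362608 - \left(-25781\right) \left(- \frac{1}{204126}\right) = 362608 - \frac{25781}{204126} = \frac{74017694827}{204126}$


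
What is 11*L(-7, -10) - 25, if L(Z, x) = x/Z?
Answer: -65/7 ≈ -9.2857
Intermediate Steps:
11*L(-7, -10) - 25 = 11*(-10/(-7)) - 25 = 11*(-10*(-⅐)) - 25 = 11*(10/7) - 25 = 110/7 - 25 = -65/7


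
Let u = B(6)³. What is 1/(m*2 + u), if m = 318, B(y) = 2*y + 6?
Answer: 1/6468 ≈ 0.00015461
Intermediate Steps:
B(y) = 6 + 2*y
u = 5832 (u = (6 + 2*6)³ = (6 + 12)³ = 18³ = 5832)
1/(m*2 + u) = 1/(318*2 + 5832) = 1/(636 + 5832) = 1/6468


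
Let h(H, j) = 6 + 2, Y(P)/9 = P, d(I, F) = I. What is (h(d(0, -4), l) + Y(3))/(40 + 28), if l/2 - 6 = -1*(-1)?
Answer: 35/68 ≈ 0.51471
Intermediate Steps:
l = 14 (l = 12 + 2*(-1*(-1)) = 12 + 2*1 = 12 + 2 = 14)
Y(P) = 9*P
h(H, j) = 8
(h(d(0, -4), l) + Y(3))/(40 + 28) = (8 + 9*3)/(40 + 28) = (8 + 27)/68 = (1/68)*35 = 35/68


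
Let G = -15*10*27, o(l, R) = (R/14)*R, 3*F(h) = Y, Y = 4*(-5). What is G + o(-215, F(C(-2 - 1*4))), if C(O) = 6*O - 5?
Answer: -254950/63 ≈ -4046.8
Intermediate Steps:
Y = -20
C(O) = -5 + 6*O
F(h) = -20/3 (F(h) = (1/3)*(-20) = -20/3)
o(l, R) = R**2/14 (o(l, R) = (R*(1/14))*R = (R/14)*R = R**2/14)
G = -4050 (G = -150*27 = -4050)
G + o(-215, F(C(-2 - 1*4))) = -4050 + (-20/3)**2/14 = -4050 + (1/14)*(400/9) = -4050 + 200/63 = -254950/63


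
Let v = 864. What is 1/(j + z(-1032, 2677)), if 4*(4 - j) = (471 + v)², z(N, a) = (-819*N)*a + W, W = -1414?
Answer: 4/9048699399 ≈ 4.4205e-10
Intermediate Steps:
z(N, a) = -1414 - 819*N*a (z(N, a) = (-819*N)*a - 1414 = -819*N*a - 1414 = -1414 - 819*N*a)
j = -1782209/4 (j = 4 - (471 + 864)²/4 = 4 - ¼*1335² = 4 - ¼*1782225 = 4 - 1782225/4 = -1782209/4 ≈ -4.4555e+5)
1/(j + z(-1032, 2677)) = 1/(-1782209/4 + (-1414 - 819*(-1032)*2677)) = 1/(-1782209/4 + (-1414 + 2262621816)) = 1/(-1782209/4 + 2262620402) = 1/(9048699399/4) = 4/9048699399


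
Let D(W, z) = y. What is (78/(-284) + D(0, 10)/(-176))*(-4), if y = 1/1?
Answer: 3503/3124 ≈ 1.1213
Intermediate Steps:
y = 1
D(W, z) = 1
(78/(-284) + D(0, 10)/(-176))*(-4) = (78/(-284) + 1/(-176))*(-4) = (78*(-1/284) + 1*(-1/176))*(-4) = (-39/142 - 1/176)*(-4) = -3503/12496*(-4) = 3503/3124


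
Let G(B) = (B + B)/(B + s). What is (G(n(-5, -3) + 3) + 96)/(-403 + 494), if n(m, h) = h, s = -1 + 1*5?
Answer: 96/91 ≈ 1.0549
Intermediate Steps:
s = 4 (s = -1 + 5 = 4)
G(B) = 2*B/(4 + B) (G(B) = (B + B)/(B + 4) = (2*B)/(4 + B) = 2*B/(4 + B))
(G(n(-5, -3) + 3) + 96)/(-403 + 494) = (2*(-3 + 3)/(4 + (-3 + 3)) + 96)/(-403 + 494) = (2*0/(4 + 0) + 96)/91 = (2*0/4 + 96)*(1/91) = (2*0*(1/4) + 96)*(1/91) = (0 + 96)*(1/91) = 96*(1/91) = 96/91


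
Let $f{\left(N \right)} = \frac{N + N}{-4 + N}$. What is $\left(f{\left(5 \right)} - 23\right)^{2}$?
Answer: $169$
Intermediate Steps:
$f{\left(N \right)} = \frac{2 N}{-4 + N}$
$\left(f{\left(5 \right)} - 23\right)^{2} = \left(2 \cdot 5 \frac{1}{-4 + 5} - 23\right)^{2} = \left(2 \cdot 5 \cdot 1^{-1} - 23\right)^{2} = \left(2 \cdot 5 \cdot 1 - 23\right)^{2} = \left(10 - 23\right)^{2} = \left(-13\right)^{2} = 169$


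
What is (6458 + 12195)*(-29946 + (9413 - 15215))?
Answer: -666807444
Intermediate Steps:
(6458 + 12195)*(-29946 + (9413 - 15215)) = 18653*(-29946 - 5802) = 18653*(-35748) = -666807444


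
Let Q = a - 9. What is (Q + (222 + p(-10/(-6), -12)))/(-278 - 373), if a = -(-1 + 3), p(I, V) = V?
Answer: -199/651 ≈ -0.30568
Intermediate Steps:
a = -2 (a = -1*2 = -2)
Q = -11 (Q = -2 - 9 = -11)
(Q + (222 + p(-10/(-6), -12)))/(-278 - 373) = (-11 + (222 - 12))/(-278 - 373) = (-11 + 210)/(-651) = 199*(-1/651) = -199/651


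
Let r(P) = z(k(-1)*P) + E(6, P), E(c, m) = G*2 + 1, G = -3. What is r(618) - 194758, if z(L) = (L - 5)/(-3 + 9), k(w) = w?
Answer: -1169201/6 ≈ -1.9487e+5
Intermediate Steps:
E(c, m) = -5 (E(c, m) = -3*2 + 1 = -6 + 1 = -5)
z(L) = -5/6 + L/6 (z(L) = (-5 + L)/6 = (-5 + L)*(1/6) = -5/6 + L/6)
r(P) = -35/6 - P/6 (r(P) = (-5/6 + (-P)/6) - 5 = (-5/6 - P/6) - 5 = -35/6 - P/6)
r(618) - 194758 = (-35/6 - 1/6*618) - 194758 = (-35/6 - 103) - 194758 = -653/6 - 194758 = -1169201/6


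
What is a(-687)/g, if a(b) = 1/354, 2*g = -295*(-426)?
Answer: 1/22243590 ≈ 4.4957e-8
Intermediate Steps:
g = 62835 (g = (-295*(-426))/2 = (1/2)*125670 = 62835)
a(b) = 1/354
a(-687)/g = (1/354)/62835 = (1/354)*(1/62835) = 1/22243590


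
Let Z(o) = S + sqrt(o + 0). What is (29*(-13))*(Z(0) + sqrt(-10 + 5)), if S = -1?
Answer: 377 - 377*I*sqrt(5) ≈ 377.0 - 843.0*I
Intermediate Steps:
Z(o) = -1 + sqrt(o) (Z(o) = -1 + sqrt(o + 0) = -1 + sqrt(o))
(29*(-13))*(Z(0) + sqrt(-10 + 5)) = (29*(-13))*((-1 + sqrt(0)) + sqrt(-10 + 5)) = -377*((-1 + 0) + sqrt(-5)) = -377*(-1 + I*sqrt(5)) = 377 - 377*I*sqrt(5)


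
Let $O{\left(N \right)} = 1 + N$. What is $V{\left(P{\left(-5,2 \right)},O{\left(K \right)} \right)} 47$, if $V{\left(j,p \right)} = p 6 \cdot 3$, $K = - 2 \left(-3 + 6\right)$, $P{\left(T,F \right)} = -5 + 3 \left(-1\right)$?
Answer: $-4230$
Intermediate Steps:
$P{\left(T,F \right)} = -8$ ($P{\left(T,F \right)} = -5 - 3 = -8$)
$K = -6$ ($K = \left(-2\right) 3 = -6$)
$V{\left(j,p \right)} = 18 p$ ($V{\left(j,p \right)} = 6 p 3 = 18 p$)
$V{\left(P{\left(-5,2 \right)},O{\left(K \right)} \right)} 47 = 18 \left(1 - 6\right) 47 = 18 \left(-5\right) 47 = \left(-90\right) 47 = -4230$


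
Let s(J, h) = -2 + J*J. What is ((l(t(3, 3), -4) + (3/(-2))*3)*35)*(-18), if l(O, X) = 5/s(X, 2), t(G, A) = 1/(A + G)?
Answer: 2610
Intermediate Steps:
s(J, h) = -2 + J²
l(O, X) = 5/(-2 + X²)
((l(t(3, 3), -4) + (3/(-2))*3)*35)*(-18) = ((5/(-2 + (-4)²) + (3/(-2))*3)*35)*(-18) = ((5/(-2 + 16) + (3*(-½))*3)*35)*(-18) = ((5/14 - 3/2*3)*35)*(-18) = ((5*(1/14) - 9/2)*35)*(-18) = ((5/14 - 9/2)*35)*(-18) = -29/7*35*(-18) = -145*(-18) = 2610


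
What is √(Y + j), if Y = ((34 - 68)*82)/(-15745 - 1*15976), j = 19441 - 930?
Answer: √18626260936899/31721 ≈ 136.06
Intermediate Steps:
j = 18511
Y = 2788/31721 (Y = (-34*82)/(-15745 - 15976) = -2788/(-31721) = -2788*(-1/31721) = 2788/31721 ≈ 0.087891)
√(Y + j) = √(2788/31721 + 18511) = √(587190219/31721) = √18626260936899/31721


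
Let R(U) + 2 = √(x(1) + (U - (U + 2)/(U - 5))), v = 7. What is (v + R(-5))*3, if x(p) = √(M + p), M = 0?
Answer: 15 + 3*I*√430/10 ≈ 15.0 + 6.2209*I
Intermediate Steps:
x(p) = √p (x(p) = √(0 + p) = √p)
R(U) = -2 + √(1 + U - (2 + U)/(-5 + U)) (R(U) = -2 + √(√1 + (U - (U + 2)/(U - 5))) = -2 + √(1 + (U - (2 + U)/(-5 + U))) = -2 + √(1 + U - (2 + U)/(-5 + U)))
(v + R(-5))*3 = (7 + (-2 + √((-7 + (-5)² - 5*(-5))/(-5 - 5))))*3 = (7 + (-2 + √((-7 + 25 + 25)/(-10))))*3 = (7 + (-2 + √(-⅒*43)))*3 = (7 + (-2 + √(-43/10)))*3 = (7 + (-2 + I*√430/10))*3 = (5 + I*√430/10)*3 = 15 + 3*I*√430/10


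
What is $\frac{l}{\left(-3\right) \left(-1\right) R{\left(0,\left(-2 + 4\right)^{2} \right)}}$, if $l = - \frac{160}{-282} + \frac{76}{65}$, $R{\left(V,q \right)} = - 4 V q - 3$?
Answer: $- \frac{15916}{82485} \approx -0.19296$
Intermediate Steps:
$R{\left(V,q \right)} = -3 - 4 V q$ ($R{\left(V,q \right)} = - 4 V q - 3 = -3 - 4 V q$)
$l = \frac{15916}{9165}$ ($l = \left(-160\right) \left(- \frac{1}{282}\right) + 76 \cdot \frac{1}{65} = \frac{80}{141} + \frac{76}{65} = \frac{15916}{9165} \approx 1.7366$)
$\frac{l}{\left(-3\right) \left(-1\right) R{\left(0,\left(-2 + 4\right)^{2} \right)}} = \frac{15916}{9165 \left(-3\right) \left(-1\right) \left(-3 - 0 \left(-2 + 4\right)^{2}\right)} = \frac{15916}{9165 \cdot 3 \left(-3 - 0 \cdot 2^{2}\right)} = \frac{15916}{9165 \cdot 3 \left(-3 - 0 \cdot 4\right)} = \frac{15916}{9165 \cdot 3 \left(-3 + 0\right)} = \frac{15916}{9165 \cdot 3 \left(-3\right)} = \frac{15916}{9165 \left(-9\right)} = \frac{15916}{9165} \left(- \frac{1}{9}\right) = - \frac{15916}{82485}$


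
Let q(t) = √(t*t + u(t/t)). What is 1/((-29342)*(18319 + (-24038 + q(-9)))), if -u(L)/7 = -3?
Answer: 5719/959684656778 + √102/959684656778 ≈ 5.9698e-9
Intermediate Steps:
u(L) = 21 (u(L) = -7*(-3) = 21)
q(t) = √(21 + t²) (q(t) = √(t*t + 21) = √(t² + 21) = √(21 + t²))
1/((-29342)*(18319 + (-24038 + q(-9)))) = 1/((-29342)*(18319 + (-24038 + √(21 + (-9)²)))) = -1/(29342*(18319 + (-24038 + √(21 + 81)))) = -1/(29342*(18319 + (-24038 + √102))) = -1/(29342*(-5719 + √102))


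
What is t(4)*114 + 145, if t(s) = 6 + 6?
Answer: 1513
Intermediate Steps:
t(s) = 12
t(4)*114 + 145 = 12*114 + 145 = 1368 + 145 = 1513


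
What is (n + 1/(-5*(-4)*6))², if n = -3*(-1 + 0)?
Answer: 130321/14400 ≈ 9.0501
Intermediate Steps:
n = 3 (n = -3*(-1) = 3)
(n + 1/(-5*(-4)*6))² = (3 + 1/(-5*(-4)*6))² = (3 + 1/(20*6))² = (3 + 1/120)² = (361/120)² = 130321/14400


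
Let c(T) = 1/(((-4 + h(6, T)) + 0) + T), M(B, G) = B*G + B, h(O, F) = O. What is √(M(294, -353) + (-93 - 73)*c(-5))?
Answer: I*√930894/3 ≈ 321.61*I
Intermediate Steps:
M(B, G) = B + B*G
c(T) = 1/(2 + T) (c(T) = 1/(((-4 + 6) + 0) + T) = 1/((2 + 0) + T) = 1/(2 + T))
√(M(294, -353) + (-93 - 73)*c(-5)) = √(294*(1 - 353) + (-93 - 73)/(2 - 5)) = √(294*(-352) - 166/(-3)) = √(-103488 - 166*(-⅓)) = √(-103488 + 166/3) = √(-310298/3) = I*√930894/3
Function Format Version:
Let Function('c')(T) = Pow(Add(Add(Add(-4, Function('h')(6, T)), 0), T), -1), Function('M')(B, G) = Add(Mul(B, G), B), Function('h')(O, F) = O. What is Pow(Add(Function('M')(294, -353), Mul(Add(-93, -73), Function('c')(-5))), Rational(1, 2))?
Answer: Mul(Rational(1, 3), I, Pow(930894, Rational(1, 2))) ≈ Mul(321.61, I)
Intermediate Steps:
Function('M')(B, G) = Add(B, Mul(B, G))
Function('c')(T) = Pow(Add(2, T), -1) (Function('c')(T) = Pow(Add(Add(Add(-4, 6), 0), T), -1) = Pow(Add(Add(2, 0), T), -1) = Pow(Add(2, T), -1))
Pow(Add(Function('M')(294, -353), Mul(Add(-93, -73), Function('c')(-5))), Rational(1, 2)) = Pow(Add(Mul(294, Add(1, -353)), Mul(Add(-93, -73), Pow(Add(2, -5), -1))), Rational(1, 2)) = Pow(Add(Mul(294, -352), Mul(-166, Pow(-3, -1))), Rational(1, 2)) = Pow(Add(-103488, Mul(-166, Rational(-1, 3))), Rational(1, 2)) = Pow(Add(-103488, Rational(166, 3)), Rational(1, 2)) = Pow(Rational(-310298, 3), Rational(1, 2)) = Mul(Rational(1, 3), I, Pow(930894, Rational(1, 2)))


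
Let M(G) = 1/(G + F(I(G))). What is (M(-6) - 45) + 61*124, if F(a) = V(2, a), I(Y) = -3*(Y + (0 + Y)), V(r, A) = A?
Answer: 225571/30 ≈ 7519.0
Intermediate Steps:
I(Y) = -6*Y (I(Y) = -3*(Y + Y) = -6*Y)
F(a) = a
M(G) = -1/(5*G) (M(G) = 1/(G - 6*G) = 1/(-5*G) = -1/(5*G))
(M(-6) - 45) + 61*124 = (-⅕/(-6) - 45) + 61*124 = (-⅕*(-⅙) - 45) + 7564 = (1/30 - 45) + 7564 = -1349/30 + 7564 = 225571/30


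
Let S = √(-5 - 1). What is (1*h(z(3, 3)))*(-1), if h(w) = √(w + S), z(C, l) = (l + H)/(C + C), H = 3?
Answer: -√(1 + I*√6) ≈ -1.3501 - 0.90712*I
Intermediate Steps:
S = I*√6 (S = √(-6) = I*√6 ≈ 2.4495*I)
z(C, l) = (3 + l)/(2*C) (z(C, l) = (l + 3)/(C + C) = (3 + l)/((2*C)) = (3 + l)*(1/(2*C)) = (3 + l)/(2*C))
h(w) = √(w + I*√6)
(1*h(z(3, 3)))*(-1) = (1*√((½)*(3 + 3)/3 + I*√6))*(-1) = (1*√((½)*(⅓)*6 + I*√6))*(-1) = (1*√(1 + I*√6))*(-1) = √(1 + I*√6)*(-1) = -√(1 + I*√6)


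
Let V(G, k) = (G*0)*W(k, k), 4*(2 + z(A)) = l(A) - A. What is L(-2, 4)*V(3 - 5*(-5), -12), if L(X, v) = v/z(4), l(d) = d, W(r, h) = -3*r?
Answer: 0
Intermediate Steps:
z(A) = -2 (z(A) = -2 + (A - A)/4 = -2 + (¼)*0 = -2 + 0 = -2)
V(G, k) = 0 (V(G, k) = (G*0)*(-3*k) = 0*(-3*k) = 0)
L(X, v) = -v/2 (L(X, v) = v/(-2) = v*(-½) = -v/2)
L(-2, 4)*V(3 - 5*(-5), -12) = -½*4*0 = -2*0 = 0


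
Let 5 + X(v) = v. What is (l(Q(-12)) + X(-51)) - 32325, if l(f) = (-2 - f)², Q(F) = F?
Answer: -32281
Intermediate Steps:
X(v) = -5 + v
(l(Q(-12)) + X(-51)) - 32325 = ((2 - 12)² + (-5 - 51)) - 32325 = ((-10)² - 56) - 32325 = (100 - 56) - 32325 = 44 - 32325 = -32281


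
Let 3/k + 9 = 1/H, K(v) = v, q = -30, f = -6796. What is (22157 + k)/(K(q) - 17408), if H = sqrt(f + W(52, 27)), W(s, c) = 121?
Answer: -11979577907/9428308088 - 15*I*sqrt(267)/9428308088 ≈ -1.2706 - 2.5996e-8*I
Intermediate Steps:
H = 5*I*sqrt(267) (H = sqrt(-6796 + 121) = sqrt(-6675) = 5*I*sqrt(267) ≈ 81.701*I)
k = 3/(-9 - I*sqrt(267)/1335) (k = 3/(-9 + 1/(5*I*sqrt(267))) = 3/(-9 - I*sqrt(267)/1335) ≈ -0.33333 + 0.00045332*I)
(22157 + k)/(K(q) - 17408) = (22157 - 15*sqrt(267)/(I + 45*sqrt(267)))/(-30 - 17408) = (22157 - 15*sqrt(267)/(I + 45*sqrt(267)))/(-17438) = (22157 - 15*sqrt(267)/(I + 45*sqrt(267)))*(-1/17438) = -22157/17438 + 15*sqrt(267)/(17438*(I + 45*sqrt(267)))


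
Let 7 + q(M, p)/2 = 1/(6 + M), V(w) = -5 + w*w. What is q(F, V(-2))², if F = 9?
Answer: 43264/225 ≈ 192.28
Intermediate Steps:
V(w) = -5 + w²
q(M, p) = -14 + 2/(6 + M)
q(F, V(-2))² = (2*(-41 - 7*9)/(6 + 9))² = (2*(-41 - 63)/15)² = (2*(1/15)*(-104))² = (-208/15)² = 43264/225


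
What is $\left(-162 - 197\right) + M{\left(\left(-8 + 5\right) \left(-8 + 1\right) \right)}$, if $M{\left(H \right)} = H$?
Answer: $-338$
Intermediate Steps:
$\left(-162 - 197\right) + M{\left(\left(-8 + 5\right) \left(-8 + 1\right) \right)} = \left(-162 - 197\right) + \left(-8 + 5\right) \left(-8 + 1\right) = -359 - -21 = -359 + 21 = -338$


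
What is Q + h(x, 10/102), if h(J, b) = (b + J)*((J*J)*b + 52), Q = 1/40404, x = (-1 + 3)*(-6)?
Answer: -9188785135/11676756 ≈ -786.93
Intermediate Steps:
x = -12 (x = 2*(-6) = -12)
Q = 1/40404 ≈ 2.4750e-5
h(J, b) = (52 + b*J²)*(J + b) (h(J, b) = (J + b)*(J²*b + 52) = (J + b)*(b*J² + 52) = (J + b)*(52 + b*J²) = (52 + b*J²)*(J + b))
Q + h(x, 10/102) = 1/40404 + (52*(-12) + 52*(10/102) + (10/102)*(-12)³ + (-12)²*(10/102)²) = 1/40404 + (-624 + 52*(10*(1/102)) + (10*(1/102))*(-1728) + 144*(10*(1/102))²) = 1/40404 + (-624 + 52*(5/51) + (5/51)*(-1728) + 144*(5/51)²) = 1/40404 + (-624 + 260/51 - 2880/17 + 144*(25/2601)) = 1/40404 + (-624 + 260/51 - 2880/17 + 400/289) = 1/40404 - 682268/867 = -9188785135/11676756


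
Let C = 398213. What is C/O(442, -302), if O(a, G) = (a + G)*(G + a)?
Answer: 398213/19600 ≈ 20.317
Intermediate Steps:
O(a, G) = (G + a)² (O(a, G) = (G + a)*(G + a) = (G + a)²)
C/O(442, -302) = 398213/((-302 + 442)²) = 398213/(140²) = 398213/19600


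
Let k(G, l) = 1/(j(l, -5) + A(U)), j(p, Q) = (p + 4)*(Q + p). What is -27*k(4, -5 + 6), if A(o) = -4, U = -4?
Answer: 9/8 ≈ 1.1250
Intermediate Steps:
j(p, Q) = (4 + p)*(Q + p)
k(G, l) = 1/(-24 + l² - l) (k(G, l) = 1/((l² + 4*(-5) + 4*l - 5*l) - 4) = 1/((l² - 20 + 4*l - 5*l) - 4) = 1/((-20 + l² - l) - 4) = 1/(-24 + l² - l))
-27*k(4, -5 + 6) = -27/(-24 + (-5 + 6)² - (-5 + 6)) = -27/(-24 + 1² - 1*1) = -27/(-24 + 1 - 1) = -27/(-24) = -27*(-1/24) = 9/8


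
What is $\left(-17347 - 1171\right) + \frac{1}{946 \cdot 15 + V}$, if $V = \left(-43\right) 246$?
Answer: $- \frac{66887015}{3612} \approx -18518.0$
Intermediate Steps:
$V = -10578$
$\left(-17347 - 1171\right) + \frac{1}{946 \cdot 15 + V} = \left(-17347 - 1171\right) + \frac{1}{946 \cdot 15 - 10578} = -18518 + \frac{1}{14190 - 10578} = -18518 + \frac{1}{3612} = - \frac{66887015}{3612}$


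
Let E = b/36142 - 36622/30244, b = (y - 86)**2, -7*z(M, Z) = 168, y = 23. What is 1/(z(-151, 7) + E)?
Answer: -136634831/3429680180 ≈ -0.039839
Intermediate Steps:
z(M, Z) = -24 (z(M, Z) = -1/7*168 = -24)
b = 3969 (b = (23 - 86)**2 = (-63)**2 = 3969)
E = -150444236/136634831 (E = 3969/36142 - 36622/30244 = 3969*(1/36142) - 36622*1/30244 = 3969/36142 - 18311/15122 = -150444236/136634831 ≈ -1.1011)
1/(z(-151, 7) + E) = 1/(-24 - 150444236/136634831) = 1/(-3429680180/136634831) = -136634831/3429680180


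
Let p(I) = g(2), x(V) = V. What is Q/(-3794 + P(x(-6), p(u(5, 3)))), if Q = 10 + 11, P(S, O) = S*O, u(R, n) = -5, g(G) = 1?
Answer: -21/3800 ≈ -0.0055263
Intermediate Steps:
p(I) = 1
P(S, O) = O*S
Q = 21
Q/(-3794 + P(x(-6), p(u(5, 3)))) = 21/(-3794 + 1*(-6)) = 21/(-3794 - 6) = 21/(-3800) = -1/3800*21 = -21/3800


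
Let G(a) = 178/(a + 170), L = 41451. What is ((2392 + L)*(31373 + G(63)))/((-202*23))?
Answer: -320496144341/1082518 ≈ -2.9607e+5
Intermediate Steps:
G(a) = 178/(170 + a)
((2392 + L)*(31373 + G(63)))/((-202*23)) = ((2392 + 41451)*(31373 + 178/(170 + 63)))/((-202*23)) = (43843*(31373 + 178/233))/(-4646) = (43843*(31373 + 178*(1/233)))*(-1/4646) = (43843*(31373 + 178/233))*(-1/4646) = (43843*(7310087/233))*(-1/4646) = (320496144341/233)*(-1/4646) = -320496144341/1082518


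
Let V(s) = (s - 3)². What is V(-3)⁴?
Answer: 1679616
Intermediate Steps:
V(s) = (-3 + s)²
V(-3)⁴ = ((-3 - 3)²)⁴ = ((-6)²)⁴ = 36⁴ = 1679616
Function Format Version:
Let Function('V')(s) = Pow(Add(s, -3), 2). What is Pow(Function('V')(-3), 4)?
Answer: 1679616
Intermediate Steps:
Function('V')(s) = Pow(Add(-3, s), 2)
Pow(Function('V')(-3), 4) = Pow(Pow(Add(-3, -3), 2), 4) = Pow(Pow(-6, 2), 4) = Pow(36, 4) = 1679616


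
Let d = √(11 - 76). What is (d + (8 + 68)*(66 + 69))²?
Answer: (10260 + I*√65)² ≈ 1.0527e+8 + 1.654e+5*I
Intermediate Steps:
d = I*√65 (d = √(-65) = I*√65 ≈ 8.0623*I)
(d + (8 + 68)*(66 + 69))² = (I*√65 + (8 + 68)*(66 + 69))² = (I*√65 + 76*135)² = (I*√65 + 10260)² = (10260 + I*√65)²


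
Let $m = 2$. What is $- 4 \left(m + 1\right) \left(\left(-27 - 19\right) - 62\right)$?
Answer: $1296$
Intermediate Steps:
$- 4 \left(m + 1\right) \left(\left(-27 - 19\right) - 62\right) = - 4 \left(2 + 1\right) \left(\left(-27 - 19\right) - 62\right) = \left(-4\right) 3 \left(-46 - 62\right) = \left(-12\right) \left(-108\right) = 1296$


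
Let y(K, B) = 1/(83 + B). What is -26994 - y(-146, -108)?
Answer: -674849/25 ≈ -26994.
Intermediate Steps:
-26994 - y(-146, -108) = -26994 - 1/(83 - 108) = -26994 - 1/(-25) = -26994 - 1*(-1/25) = -26994 + 1/25 = -674849/25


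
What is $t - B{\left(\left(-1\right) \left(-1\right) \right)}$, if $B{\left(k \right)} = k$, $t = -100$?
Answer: $-101$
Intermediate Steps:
$t - B{\left(\left(-1\right) \left(-1\right) \right)} = -100 - \left(-1\right) \left(-1\right) = -100 - 1 = -101$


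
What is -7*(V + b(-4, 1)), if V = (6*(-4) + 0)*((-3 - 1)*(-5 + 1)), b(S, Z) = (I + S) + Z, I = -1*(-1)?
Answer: 2702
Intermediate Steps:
I = 1
b(S, Z) = 1 + S + Z (b(S, Z) = (1 + S) + Z = 1 + S + Z)
V = -384 (V = (-24 + 0)*(-4*(-4)) = -24*16 = -384)
-7*(V + b(-4, 1)) = -7*(-384 + (1 - 4 + 1)) = -7*(-384 - 2) = -7*(-386) = 2702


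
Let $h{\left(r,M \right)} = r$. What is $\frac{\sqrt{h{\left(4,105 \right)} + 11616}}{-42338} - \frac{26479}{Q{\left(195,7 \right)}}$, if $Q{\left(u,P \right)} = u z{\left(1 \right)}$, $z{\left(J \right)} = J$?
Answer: $- \frac{26479}{195} - \frac{\sqrt{2905}}{21169} \approx -135.79$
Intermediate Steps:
$Q{\left(u,P \right)} = u$ ($Q{\left(u,P \right)} = u 1 = u$)
$\frac{\sqrt{h{\left(4,105 \right)} + 11616}}{-42338} - \frac{26479}{Q{\left(195,7 \right)}} = \frac{\sqrt{4 + 11616}}{-42338} - \frac{26479}{195} = \sqrt{11620} \left(- \frac{1}{42338}\right) - \frac{26479}{195} = 2 \sqrt{2905} \left(- \frac{1}{42338}\right) - \frac{26479}{195} = - \frac{\sqrt{2905}}{21169} - \frac{26479}{195} = - \frac{26479}{195} - \frac{\sqrt{2905}}{21169}$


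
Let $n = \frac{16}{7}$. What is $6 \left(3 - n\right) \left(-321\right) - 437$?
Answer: $- \frac{12689}{7} \approx -1812.7$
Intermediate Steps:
$n = \frac{16}{7}$ ($n = 16 \cdot \frac{1}{7} = \frac{16}{7} \approx 2.2857$)
$6 \left(3 - n\right) \left(-321\right) - 437 = 6 \left(3 - \frac{16}{7}\right) \left(-321\right) - 437 = 6 \cdot \frac{5}{7} \left(-321\right) - 437 = \frac{30}{7} \left(-321\right) - 437 = - \frac{9630}{7} - 437 = - \frac{12689}{7}$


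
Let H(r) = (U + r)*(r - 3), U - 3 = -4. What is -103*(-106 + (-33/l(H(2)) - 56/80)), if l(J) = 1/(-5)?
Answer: -60049/10 ≈ -6004.9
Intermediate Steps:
U = -1 (U = 3 - 4 = -1)
H(r) = (-1 + r)*(-3 + r) (H(r) = (-1 + r)*(r - 3) = (-1 + r)*(-3 + r))
l(J) = -⅕
-103*(-106 + (-33/l(H(2)) - 56/80)) = -103*(-106 + (-33/(-⅕) - 56/80)) = -103*(-106 + (-33*(-5) - 56*1/80)) = -103*(-106 + (165 - 7/10)) = -103*(-106 + 1643/10) = -103*583/10 = -60049/10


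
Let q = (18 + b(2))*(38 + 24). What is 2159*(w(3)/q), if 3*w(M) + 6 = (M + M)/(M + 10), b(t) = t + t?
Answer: -12954/4433 ≈ -2.9222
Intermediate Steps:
b(t) = 2*t
q = 1364 (q = (18 + 2*2)*(38 + 24) = (18 + 4)*62 = 22*62 = 1364)
w(M) = -2 + 2*M/(3*(10 + M)) (w(M) = -2 + ((M + M)/(M + 10))/3 = -2 + ((2*M)/(10 + M))/3 = -2 + (2*M/(10 + M))/3 = -2 + 2*M/(3*(10 + M)))
2159*(w(3)/q) = 2159*((4*(-15 - 1*3)/(3*(10 + 3)))/1364) = 2159*(((4/3)*(-15 - 3)/13)*(1/1364)) = 2159*(((4/3)*(1/13)*(-18))*(1/1364)) = 2159*(-24/13*1/1364) = 2159*(-6/4433) = -12954/4433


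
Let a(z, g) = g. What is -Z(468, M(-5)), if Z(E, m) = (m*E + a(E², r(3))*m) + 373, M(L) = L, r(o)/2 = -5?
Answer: 1917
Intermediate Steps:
r(o) = -10 (r(o) = 2*(-5) = -10)
Z(E, m) = 373 - 10*m + E*m (Z(E, m) = (m*E - 10*m) + 373 = (E*m - 10*m) + 373 = (-10*m + E*m) + 373 = 373 - 10*m + E*m)
-Z(468, M(-5)) = -(373 - 10*(-5) + 468*(-5)) = -(373 + 50 - 2340) = -1*(-1917) = 1917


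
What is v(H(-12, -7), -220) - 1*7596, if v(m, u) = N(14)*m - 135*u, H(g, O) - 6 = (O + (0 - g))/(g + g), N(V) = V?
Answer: 266221/12 ≈ 22185.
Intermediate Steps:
H(g, O) = 6 + (O - g)/(2*g) (H(g, O) = 6 + (O + (0 - g))/(g + g) = 6 + (O - g)/((2*g)) = 6 + (O - g)*(1/(2*g)) = 6 + (O - g)/(2*g))
v(m, u) = -135*u + 14*m (v(m, u) = 14*m - 135*u = -135*u + 14*m)
v(H(-12, -7), -220) - 1*7596 = (-135*(-220) + 14*((½)*(-7 + 11*(-12))/(-12))) - 1*7596 = (29700 + 14*((½)*(-1/12)*(-7 - 132))) - 7596 = (29700 + 14*((½)*(-1/12)*(-139))) - 7596 = (29700 + 14*(139/24)) - 7596 = (29700 + 973/12) - 7596 = 357373/12 - 7596 = 266221/12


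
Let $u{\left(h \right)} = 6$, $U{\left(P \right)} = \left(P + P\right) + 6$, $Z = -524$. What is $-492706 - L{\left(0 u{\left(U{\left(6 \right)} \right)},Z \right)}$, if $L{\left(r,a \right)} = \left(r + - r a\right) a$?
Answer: $-492706$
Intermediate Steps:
$U{\left(P \right)} = 6 + 2 P$ ($U{\left(P \right)} = 2 P + 6 = 6 + 2 P$)
$L{\left(r,a \right)} = a \left(r - a r\right)$ ($L{\left(r,a \right)} = \left(r - a r\right) a = a \left(r - a r\right)$)
$-492706 - L{\left(0 u{\left(U{\left(6 \right)} \right)},Z \right)} = -492706 - - 524 \cdot 0 \cdot 6 \left(1 - -524\right) = -492706 - \left(-524\right) 0 \left(1 + 524\right) = -492706 - \left(-524\right) 0 \cdot 525 = -492706 - 0 = -492706 + 0 = -492706$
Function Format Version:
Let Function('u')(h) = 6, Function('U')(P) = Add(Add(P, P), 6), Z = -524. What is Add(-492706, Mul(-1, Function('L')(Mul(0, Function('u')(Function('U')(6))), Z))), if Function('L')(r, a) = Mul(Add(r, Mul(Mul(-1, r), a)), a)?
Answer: -492706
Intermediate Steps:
Function('U')(P) = Add(6, Mul(2, P)) (Function('U')(P) = Add(Mul(2, P), 6) = Add(6, Mul(2, P)))
Function('L')(r, a) = Mul(a, Add(r, Mul(-1, a, r))) (Function('L')(r, a) = Mul(Add(r, Mul(-1, a, r)), a) = Mul(a, Add(r, Mul(-1, a, r))))
Add(-492706, Mul(-1, Function('L')(Mul(0, Function('u')(Function('U')(6))), Z))) = Add(-492706, Mul(-1, Mul(-524, Mul(0, 6), Add(1, Mul(-1, -524))))) = Add(-492706, Mul(-1, Mul(-524, 0, Add(1, 524)))) = Add(-492706, Mul(-1, Mul(-524, 0, 525))) = Add(-492706, Mul(-1, 0)) = Add(-492706, 0) = -492706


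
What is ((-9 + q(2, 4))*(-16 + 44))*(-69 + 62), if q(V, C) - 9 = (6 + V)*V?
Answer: -3136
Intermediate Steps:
q(V, C) = 9 + V*(6 + V) (q(V, C) = 9 + (6 + V)*V = 9 + V*(6 + V))
((-9 + q(2, 4))*(-16 + 44))*(-69 + 62) = ((-9 + (9 + 2² + 6*2))*(-16 + 44))*(-69 + 62) = ((-9 + (9 + 4 + 12))*28)*(-7) = ((-9 + 25)*28)*(-7) = (16*28)*(-7) = 448*(-7) = -3136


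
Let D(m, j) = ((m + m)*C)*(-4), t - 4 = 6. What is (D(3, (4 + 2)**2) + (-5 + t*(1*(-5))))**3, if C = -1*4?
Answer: 68921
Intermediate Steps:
t = 10 (t = 4 + 6 = 10)
C = -4
D(m, j) = 32*m (D(m, j) = ((m + m)*(-4))*(-4) = ((2*m)*(-4))*(-4) = -8*m*(-4) = 32*m)
(D(3, (4 + 2)**2) + (-5 + t*(1*(-5))))**3 = (32*3 + (-5 + 10*(1*(-5))))**3 = (96 + (-5 + 10*(-5)))**3 = (96 + (-5 - 50))**3 = (96 - 55)**3 = 41**3 = 68921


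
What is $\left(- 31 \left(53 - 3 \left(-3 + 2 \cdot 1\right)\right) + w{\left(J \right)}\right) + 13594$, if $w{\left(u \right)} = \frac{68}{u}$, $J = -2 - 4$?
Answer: $\frac{35540}{3} \approx 11847.0$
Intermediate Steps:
$J = -6$
$\left(- 31 \left(53 - 3 \left(-3 + 2 \cdot 1\right)\right) + w{\left(J \right)}\right) + 13594 = \left(- 31 \left(53 - 3 \left(-3 + 2 \cdot 1\right)\right) + \frac{68}{-6}\right) + 13594 = \left(- 31 \left(53 - 3 \left(-3 + 2\right)\right) + 68 \left(- \frac{1}{6}\right)\right) + 13594 = \left(- 31 \left(53 - -3\right) - \frac{34}{3}\right) + 13594 = \left(- 31 \left(53 + 3\right) - \frac{34}{3}\right) + 13594 = \left(\left(-31\right) 56 - \frac{34}{3}\right) + 13594 = \left(-1736 - \frac{34}{3}\right) + 13594 = - \frac{5242}{3} + 13594 = \frac{35540}{3}$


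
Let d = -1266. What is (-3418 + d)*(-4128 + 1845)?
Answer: 10693572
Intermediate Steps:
(-3418 + d)*(-4128 + 1845) = (-3418 - 1266)*(-4128 + 1845) = -4684*(-2283) = 10693572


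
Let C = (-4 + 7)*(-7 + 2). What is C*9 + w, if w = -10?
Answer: -145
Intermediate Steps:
C = -15 (C = 3*(-5) = -15)
C*9 + w = -15*9 - 10 = -135 - 10 = -145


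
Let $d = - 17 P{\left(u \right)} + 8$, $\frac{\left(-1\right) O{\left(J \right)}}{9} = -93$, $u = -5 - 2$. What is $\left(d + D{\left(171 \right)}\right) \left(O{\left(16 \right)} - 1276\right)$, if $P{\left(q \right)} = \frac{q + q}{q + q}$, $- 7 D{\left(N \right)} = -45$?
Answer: $\frac{7902}{7} \approx 1128.9$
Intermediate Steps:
$u = -7$
$D{\left(N \right)} = \frac{45}{7}$ ($D{\left(N \right)} = \left(- \frac{1}{7}\right) \left(-45\right) = \frac{45}{7}$)
$O{\left(J \right)} = 837$ ($O{\left(J \right)} = \left(-9\right) \left(-93\right) = 837$)
$P{\left(q \right)} = 1$ ($P{\left(q \right)} = \frac{2 q}{2 q} = 2 q \frac{1}{2 q} = 1$)
$d = -9$ ($d = \left(-17\right) 1 + 8 = -17 + 8 = -9$)
$\left(d + D{\left(171 \right)}\right) \left(O{\left(16 \right)} - 1276\right) = \left(-9 + \frac{45}{7}\right) \left(837 - 1276\right) = \left(- \frac{18}{7}\right) \left(-439\right) = \frac{7902}{7}$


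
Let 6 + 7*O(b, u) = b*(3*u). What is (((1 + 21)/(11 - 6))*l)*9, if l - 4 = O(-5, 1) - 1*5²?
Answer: -4752/5 ≈ -950.40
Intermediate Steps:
O(b, u) = -6/7 + 3*b*u/7 (O(b, u) = -6/7 + (b*(3*u))/7 = -6/7 + (3*b*u)/7 = -6/7 + 3*b*u/7)
l = -24 (l = 4 + ((-6/7 + (3/7)*(-5)*1) - 1*5²) = 4 + ((-6/7 - 15/7) - 1*25) = 4 + (-3 - 25) = 4 - 28 = -24)
(((1 + 21)/(11 - 6))*l)*9 = (((1 + 21)/(11 - 6))*(-24))*9 = ((22/5)*(-24))*9 = -528/5*9 = -4752/5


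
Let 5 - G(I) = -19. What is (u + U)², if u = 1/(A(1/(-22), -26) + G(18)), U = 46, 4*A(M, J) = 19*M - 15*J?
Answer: 241126174116/113912929 ≈ 2116.8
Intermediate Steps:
A(M, J) = -15*J/4 + 19*M/4 (A(M, J) = (19*M - 15*J)/4 = (-15*J + 19*M)/4 = -15*J/4 + 19*M/4)
G(I) = 24 (G(I) = 5 - 1*(-19) = 5 + 19 = 24)
u = 88/10673 (u = 1/((-15/4*(-26) + (19/4)/(-22)) + 24) = 1/((195/2 + (19/4)*(-1/22)) + 24) = 1/((195/2 - 19/88) + 24) = 1/(8561/88 + 24) = 1/(10673/88) = 88/10673 ≈ 0.0082451)
(u + U)² = (88/10673 + 46)² = (491046/10673)² = 241126174116/113912929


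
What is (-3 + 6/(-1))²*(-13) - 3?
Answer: -1056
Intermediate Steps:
(-3 + 6/(-1))²*(-13) - 3 = (-3 + 6*(-1))²*(-13) - 3 = (-3 - 6)²*(-13) - 3 = (-9)²*(-13) - 3 = 81*(-13) - 3 = -1053 - 3 = -1056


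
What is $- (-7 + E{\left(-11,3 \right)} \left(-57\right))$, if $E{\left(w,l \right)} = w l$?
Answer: $-1874$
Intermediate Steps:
$E{\left(w,l \right)} = l w$
$- (-7 + E{\left(-11,3 \right)} \left(-57\right)) = - (-7 + 3 \left(-11\right) \left(-57\right)) = - (-7 - -1881) = - (-7 + 1881) = \left(-1\right) 1874 = -1874$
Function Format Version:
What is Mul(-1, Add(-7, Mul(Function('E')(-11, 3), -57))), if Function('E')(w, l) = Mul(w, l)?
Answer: -1874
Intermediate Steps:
Function('E')(w, l) = Mul(l, w)
Mul(-1, Add(-7, Mul(Function('E')(-11, 3), -57))) = Mul(-1, Add(-7, Mul(Mul(3, -11), -57))) = Mul(-1, Add(-7, Mul(-33, -57))) = Mul(-1, Add(-7, 1881)) = Mul(-1, 1874) = -1874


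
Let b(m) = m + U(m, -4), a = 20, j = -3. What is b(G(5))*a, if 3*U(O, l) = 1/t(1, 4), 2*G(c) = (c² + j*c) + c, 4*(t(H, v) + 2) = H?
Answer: 3070/21 ≈ 146.19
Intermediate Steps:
t(H, v) = -2 + H/4
G(c) = c²/2 - c (G(c) = ((c² - 3*c) + c)/2 = (c² - 2*c)/2 = c²/2 - c)
U(O, l) = -4/21 (U(O, l) = 1/(3*(-2 + (¼)*1)) = 1/(3*(-2 + ¼)) = 1/(3*(-7/4)) = (⅓)*(-4/7) = -4/21)
b(m) = -4/21 + m (b(m) = m - 4/21 = -4/21 + m)
b(G(5))*a = (-4/21 + (½)*5*(-2 + 5))*20 = (-4/21 + (½)*5*3)*20 = (-4/21 + 15/2)*20 = (307/42)*20 = 3070/21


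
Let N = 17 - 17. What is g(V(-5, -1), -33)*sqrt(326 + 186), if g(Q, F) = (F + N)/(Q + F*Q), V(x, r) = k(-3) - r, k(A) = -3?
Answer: -33*sqrt(2)/4 ≈ -11.667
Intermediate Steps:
N = 0
V(x, r) = -3 - r
g(Q, F) = F/(Q + F*Q) (g(Q, F) = (F + 0)/(Q + F*Q) = F/(Q + F*Q))
g(V(-5, -1), -33)*sqrt(326 + 186) = (-33/((-3 - 1*(-1))*(1 - 33)))*sqrt(326 + 186) = (-33/((-3 + 1)*(-32)))*sqrt(512) = (-33*(-1/32)/(-2))*(16*sqrt(2)) = (-33*(-1/2)*(-1/32))*(16*sqrt(2)) = -33*sqrt(2)/4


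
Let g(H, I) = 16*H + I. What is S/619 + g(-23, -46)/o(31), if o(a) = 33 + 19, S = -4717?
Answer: -250775/16094 ≈ -15.582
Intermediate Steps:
o(a) = 52
g(H, I) = I + 16*H
S/619 + g(-23, -46)/o(31) = -4717/619 + (-46 + 16*(-23))/52 = -4717*1/619 + (-46 - 368)*(1/52) = -4717/619 - 414*1/52 = -4717/619 - 207/26 = -250775/16094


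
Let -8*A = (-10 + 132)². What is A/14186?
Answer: -3721/28372 ≈ -0.13115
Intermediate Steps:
A = -3721/2 (A = -(-10 + 132)²/8 = -⅛*122² = -⅛*14884 = -3721/2 ≈ -1860.5)
A/14186 = -3721/2/14186 = -3721/2*1/14186 = -3721/28372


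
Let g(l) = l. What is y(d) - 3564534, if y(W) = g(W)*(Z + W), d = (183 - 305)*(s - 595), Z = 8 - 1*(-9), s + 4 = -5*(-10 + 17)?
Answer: 5980463486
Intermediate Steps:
s = -39 (s = -4 - 5*(-10 + 17) = -4 - 5*7 = -4 - 35 = -39)
Z = 17 (Z = 8 + 9 = 17)
d = 77348 (d = (183 - 305)*(-39 - 595) = -122*(-634) = 77348)
y(W) = W*(17 + W)
y(d) - 3564534 = 77348*(17 + 77348) - 3564534 = 77348*77365 - 3564534 = 5984028020 - 3564534 = 5980463486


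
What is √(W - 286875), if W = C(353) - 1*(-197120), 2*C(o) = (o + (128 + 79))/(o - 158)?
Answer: I*√136515171/39 ≈ 299.59*I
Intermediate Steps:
C(o) = (207 + o)/(2*(-158 + o)) (C(o) = ((o + (128 + 79))/(o - 158))/2 = ((o + 207)/(-158 + o))/2 = ((207 + o)/(-158 + o))/2 = (207 + o)/(2*(-158 + o)))
W = 7687736/39 (W = (207 + 353)/(2*(-158 + 353)) - 1*(-197120) = (½)*560/195 + 197120 = (½)*(1/195)*560 + 197120 = 56/39 + 197120 = 7687736/39 ≈ 1.9712e+5)
√(W - 286875) = √(7687736/39 - 286875) = √(-3500389/39) = I*√136515171/39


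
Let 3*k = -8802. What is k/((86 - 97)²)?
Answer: -2934/121 ≈ -24.248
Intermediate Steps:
k = -2934 (k = (⅓)*(-8802) = -2934)
k/((86 - 97)²) = -2934/(86 - 97)² = -2934/((-11)²) = -2934/121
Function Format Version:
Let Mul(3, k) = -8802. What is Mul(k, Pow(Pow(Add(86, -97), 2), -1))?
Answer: Rational(-2934, 121) ≈ -24.248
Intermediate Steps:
k = -2934 (k = Mul(Rational(1, 3), -8802) = -2934)
Mul(k, Pow(Pow(Add(86, -97), 2), -1)) = Mul(-2934, Pow(Pow(Add(86, -97), 2), -1)) = Mul(-2934, Pow(Pow(-11, 2), -1)) = Mul(-2934, Pow(121, -1)) = Mul(-2934, Rational(1, 121)) = Rational(-2934, 121)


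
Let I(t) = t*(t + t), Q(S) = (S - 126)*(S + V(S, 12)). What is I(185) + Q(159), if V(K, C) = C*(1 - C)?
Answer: 69341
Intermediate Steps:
Q(S) = (-132 + S)*(-126 + S) (Q(S) = (S - 126)*(S + 12*(1 - 1*12)) = (-126 + S)*(S + 12*(1 - 12)) = (-126 + S)*(S + 12*(-11)) = (-126 + S)*(S - 132) = (-126 + S)*(-132 + S) = (-132 + S)*(-126 + S))
I(t) = 2*t² (I(t) = t*(2*t) = 2*t²)
I(185) + Q(159) = 2*185² + (16632 + 159² - 258*159) = 2*34225 + (16632 + 25281 - 41022) = 68450 + 891 = 69341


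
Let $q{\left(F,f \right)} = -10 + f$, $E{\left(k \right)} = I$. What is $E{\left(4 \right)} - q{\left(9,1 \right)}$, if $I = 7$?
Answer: $16$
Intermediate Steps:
$E{\left(k \right)} = 7$
$E{\left(4 \right)} - q{\left(9,1 \right)} = 7 - \left(-10 + 1\right) = 7 - -9 = 7 + 9 = 16$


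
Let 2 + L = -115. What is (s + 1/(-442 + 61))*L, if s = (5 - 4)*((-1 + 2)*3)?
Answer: -44538/127 ≈ -350.69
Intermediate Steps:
L = -117 (L = -2 - 115 = -117)
s = 3 (s = 1*(1*3) = 1*3 = 3)
(s + 1/(-442 + 61))*L = (3 + 1/(-442 + 61))*(-117) = (3 + 1/(-381))*(-117) = (3 - 1/381)*(-117) = (1142/381)*(-117) = -44538/127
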